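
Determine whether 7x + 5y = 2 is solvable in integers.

Step 1: Compute gcd(7, 5).
gcd(7, 5) = 1

Step 2: Check divisibility.
Does 1 divide 2? 2 = 1 x 2, so yes.

By the theorem on linear Diophantine equations, 7x + 5y = 2 has integer solutions if and only if gcd(7, 5) divides 2. Since 1 | 2, solutions exist.

Yes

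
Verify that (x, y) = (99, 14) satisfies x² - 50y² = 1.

Compute x² = 99² = 9801
Compute 50y² = 50·14² = 50·196 = 9800
x² - 50y² = 9801 - 9800 = 1
Since this equals 1, (99, 14) is a solution.

Yes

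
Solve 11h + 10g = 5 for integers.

Step 1: Check solvability.
gcd(11, 10) = 1
Since 1 divides 5, solutions exist.

Step 2: Apply extended Euclidean algorithm to find gcd.
We find integers such that 11*x0 + 10*y0 = 1

Step 3: Scale the particular solution.
Multiply by 5/1 = 5:
h = 5, g = -5

Step 4: Verify.
11*(5) + 10*(-5) = 5 = 5 ✓

h = 5, g = -5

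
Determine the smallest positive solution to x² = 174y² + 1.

We seek the smallest positive integers (x, y) with x² - 174y² = 1, i.e., x² = 174y² + 1.
Try successive y values:
y = 1: x² = 174·1² + 1 = 175, not a perfect square
y = 2: x² = 174·2² + 1 = 697, not a perfect square
y = 3: x² = 174·3² + 1 = 1567, not a perfect square
... continuing the search (or via continued fractions) ...
y = 110: x² = 174·110² + 1 = 2105401, x = 1451 ✓

Verify: 1451² - 174·110² = 2105401 - 2105400 = 1 ✓

x = 1451, y = 110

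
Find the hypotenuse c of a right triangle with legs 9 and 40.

c² = a² + b² = 9² + 40² = 81 + 1600 = 1681
c = 41

41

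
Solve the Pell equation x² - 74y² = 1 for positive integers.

We seek the smallest positive integers (x, y) with x² - 74y² = 1, i.e., x² = 74y² + 1.
Try successive y values:
y = 1: x² = 74·1² + 1 = 75, not a perfect square
y = 2: x² = 74·2² + 1 = 297, not a perfect square
y = 3: x² = 74·3² + 1 = 667, not a perfect square
... continuing the search (or via continued fractions) ...
y = 430: x² = 74·430² + 1 = 13682601, x = 3699 ✓

Verify: 3699² - 74·430² = 13682601 - 13682600 = 1 ✓

x = 3699, y = 430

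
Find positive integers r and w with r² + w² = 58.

We need to find integers r, w > 0 such that r² + w² = 58.
Trying r = 3: w² = 58 - 3² = 58 - 9 = 49
w = 7
Check: 3² + 7² = 9 + 49 = 58 ✓

58 = 3² + 7²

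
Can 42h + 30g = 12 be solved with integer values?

Step 1: Compute gcd(42, 30).
gcd(42, 30) = 6

Step 2: Check divisibility.
Does 6 divide 12? 12 = 6 x 2, so yes.

By the theorem on linear Diophantine equations, 42h + 30g = 12 has integer solutions if and only if gcd(42, 30) divides 12. Since 6 | 12, solutions exist.

Yes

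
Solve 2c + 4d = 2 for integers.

Step 1: Check solvability.
gcd(2, 4) = 2
Since 2 divides 2, solutions exist.

Step 2: Apply extended Euclidean algorithm to find gcd.
We find integers such that 2*x0 + 4*y0 = 2

Step 3: Scale the particular solution.
Multiply by 2/2 = 1:
c = 1, d = 0

Step 4: Verify.
2*(1) + 4*(0) = 2 = 2 ✓

c = 1, d = 0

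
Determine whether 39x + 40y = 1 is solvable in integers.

Step 1: Compute gcd(39, 40).
gcd(39, 40) = 1

Step 2: Check divisibility.
Does 1 divide 1? 1 = 1 x 1, so yes.

By the theorem on linear Diophantine equations, 39x + 40y = 1 has integer solutions if and only if gcd(39, 40) divides 1. Since 1 | 1, solutions exist.

Yes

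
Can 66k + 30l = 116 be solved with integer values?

Step 1: Compute gcd(66, 30).
gcd(66, 30) = 6

Step 2: Check divisibility.
Does 6 divide 116? 116 = 6 x 19 + 2, so no.

By the theorem on linear Diophantine equations, 66k + 30l = 116 has integer solutions if and only if gcd(66, 30) divides 116. Since 6 does not divide 116, no solutions exist.

No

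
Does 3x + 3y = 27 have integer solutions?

Step 1: Compute gcd(3, 3).
gcd(3, 3) = 3

Step 2: Check divisibility.
Does 3 divide 27? 27 = 3 x 9, so yes.

By the theorem on linear Diophantine equations, 3x + 3y = 27 has integer solutions if and only if gcd(3, 3) divides 27. Since 3 | 27, solutions exist.

Yes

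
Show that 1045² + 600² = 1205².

Compute a² + b² = 1045² + 600² = 1092025 + 360000 = 1452025
Compute c² = 1205² = 1452025
Since 1452025 = 1452025, confirmed.

Yes, it is a Pythagorean triple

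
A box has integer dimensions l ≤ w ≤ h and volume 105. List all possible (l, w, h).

Iterate l from 1 to ⌊105^(1/3)⌋. For each l dividing 105, iterate w ≥ l with w dividing 105/l, and set h = 105/(l·w).
Triples found (5): (1×1×105), (1×3×35), (1×5×21), (1×7×15), (3×5×7)

(1×1×105), (1×3×35), (1×5×21), (1×7×15), (3×5×7)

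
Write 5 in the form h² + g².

We need to find integers h, g > 0 such that h² + g² = 5.
Trying h = 1: g² = 5 - 1² = 5 - 1 = 4
g = 2
Check: 1² + 2² = 1 + 4 = 5 ✓

5 = 1² + 2²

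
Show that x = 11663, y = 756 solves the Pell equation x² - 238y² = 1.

Compute x² = 11663² = 136025569
Compute 238y² = 238·756² = 238·571536 = 136025568
x² - 238y² = 136025569 - 136025568 = 1
Since this equals 1, (11663, 756) is a solution.

Yes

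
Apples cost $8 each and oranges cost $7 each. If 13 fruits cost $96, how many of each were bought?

Let a = apples, o = oranges.
a + o = 13
8a + 7o = 96
Substitute o = 13 - a:
8a + 7(13 - a) = 96
(8 - 7)a = 96 - 91
1a = 5
a = 5, o = 13 - 5 = 8

Apples: 5, Oranges: 8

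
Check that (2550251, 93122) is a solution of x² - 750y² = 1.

Compute x² = 2550251² = 6503780163001
Compute 750y² = 750·93122² = 750·8671706884 = 6503780163000
x² - 750y² = 6503780163001 - 6503780163000 = 1
Since this equals 1, (2550251, 93122) is a solution.

Yes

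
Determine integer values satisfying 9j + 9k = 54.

Step 1: Check solvability.
gcd(9, 9) = 9
Since 9 divides 54, solutions exist.

Step 2: Apply extended Euclidean algorithm to find gcd.
We find integers such that 9*x0 + 9*y0 = 9

Step 3: Scale the particular solution.
Multiply by 54/9 = 6:
j = 0, k = 6

Step 4: Verify.
9*(0) + 9*(6) = 54 = 54 ✓

j = 0, k = 6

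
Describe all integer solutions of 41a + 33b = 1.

Step 1: Compute gcd(41, 33) = 1.
Since 1 divides 1, solutions exist.

Step 2: Find a particular solution using extended Euclidean algorithm.
We get a₀ = -4, b₀ = 5.
Check: 41*-4 + 33*5 = 1 = 1 ✓

Step 3: Write the general solution.
a = -4 + (33/1)t = -4 + 33t
b = 5 - (41/1)t = 5 - 41t
for any integer t.

a = -4 + 33t, b = 5 - 41t for integer t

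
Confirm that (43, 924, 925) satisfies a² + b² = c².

Compute a² + b² = 43² + 924² = 1849 + 853776 = 855625
Compute c² = 925² = 855625
Since 855625 = 855625, confirmed.

Yes, it is a Pythagorean triple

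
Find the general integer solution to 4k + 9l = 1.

Step 1: Compute gcd(4, 9) = 1.
Since 1 divides 1, solutions exist.

Step 2: Find a particular solution using extended Euclidean algorithm.
We get k₀ = -2, l₀ = 1.
Check: 4*-2 + 9*1 = 1 = 1 ✓

Step 3: Write the general solution.
k = -2 + (9/1)t = -2 + 9t
l = 1 - (4/1)t = 1 - 4t
for any integer t.

k = -2 + 9t, l = 1 - 4t for integer t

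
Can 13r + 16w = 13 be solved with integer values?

Step 1: Compute gcd(13, 16).
gcd(13, 16) = 1

Step 2: Check divisibility.
Does 1 divide 13? 13 = 1 x 13, so yes.

By the theorem on linear Diophantine equations, 13r + 16w = 13 has integer solutions if and only if gcd(13, 16) divides 13. Since 1 | 13, solutions exist.

Yes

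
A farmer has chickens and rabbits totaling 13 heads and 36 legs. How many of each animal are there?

Let c = chickens, r = rabbits.
Heads: c + r = 13
Legs: 2c + 4r = 36
From the first equation, c = 13 - r. Substitute:
2(13 - r) + 4r = 36
26 + 2r = 36
r = (36 - 26)/2 = 5
c = 13 - 5 = 8

Chickens: 8, Rabbits: 5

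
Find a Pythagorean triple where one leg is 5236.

We need the other leg and hypotenuse such that 5236² + x² = c².
Take x = 1365, c = 5411: 5236² + 1365² = 27415696 + 1863225 = 29278921 = 5411² ✓
Triple: (1365, 5236, 5411)

(1365, 5236, 5411)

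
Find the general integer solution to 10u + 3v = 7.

Step 1: Compute gcd(10, 3) = 1.
Since 1 divides 7, solutions exist.

Step 2: Find a particular solution using extended Euclidean algorithm.
We get u₀ = 7, v₀ = -21.
Check: 10*7 + 3*-21 = 7 = 7 ✓

Step 3: Write the general solution.
u = 7 + (3/1)t = 7 + 3t
v = -21 - (10/1)t = -21 - 10t
for any integer t.

u = 7 + 3t, v = -21 - 10t for integer t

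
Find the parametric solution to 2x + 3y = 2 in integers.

Step 1: Compute gcd(2, 3) = 1.
Since 1 divides 2, solutions exist.

Step 2: Find a particular solution using extended Euclidean algorithm.
We get x₀ = -2, y₀ = 2.
Check: 2*-2 + 3*2 = 2 = 2 ✓

Step 3: Write the general solution.
x = -2 + (3/1)t = -2 + 3t
y = 2 - (2/1)t = 2 - 2t
for any integer t.

x = -2 + 3t, y = 2 - 2t for integer t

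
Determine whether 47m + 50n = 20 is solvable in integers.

Step 1: Compute gcd(47, 50).
gcd(47, 50) = 1

Step 2: Check divisibility.
Does 1 divide 20? 20 = 1 x 20, so yes.

By the theorem on linear Diophantine equations, 47m + 50n = 20 has integer solutions if and only if gcd(47, 50) divides 20. Since 1 | 20, solutions exist.

Yes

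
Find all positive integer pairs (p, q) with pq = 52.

The positive divisors of 52 are: 1, 2, 4, 13, 26, 52.
Each divisor d gives the pair (d, 52/d):
(1, 52), (2, 26), (4, 13), (13, 4), (26, 2), (52, 1)

(1, 52), (2, 26), (4, 13), (13, 4), (26, 2), (52, 1)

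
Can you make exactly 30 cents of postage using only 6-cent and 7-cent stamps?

We need non-negative x, y with 6x + 7y = 30.
gcd(6, 7) = 1 divides 30, so integer solutions exist.
Search for a non-negative one: x = 5 gives 7y = 30 - 30 = 0, so y = 0.
Check: 6·5 + 7·0 = 30 ✓

Yes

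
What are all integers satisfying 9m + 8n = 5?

Step 1: Compute gcd(9, 8) = 1.
Since 1 divides 5, solutions exist.

Step 2: Find a particular solution using extended Euclidean algorithm.
We get m₀ = 5, n₀ = -5.
Check: 9*5 + 8*-5 = 5 = 5 ✓

Step 3: Write the general solution.
m = 5 + (8/1)t = 5 + 8t
n = -5 - (9/1)t = -5 - 9t
for any integer t.

m = 5 + 8t, n = -5 - 9t for integer t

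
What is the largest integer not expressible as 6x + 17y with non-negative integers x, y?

For two coprime denominations a and b, the Frobenius number (largest value not representable as a non-negative combination) is ab - a - b.
Here gcd(6, 17) = 1, so they are coprime.
F(6, 17) = 6·17 - 6 - 17 = 102 - 23 = 79

79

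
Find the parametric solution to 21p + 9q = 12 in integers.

Step 1: Compute gcd(21, 9) = 3.
Since 3 divides 12, solutions exist.

Step 2: Find a particular solution using extended Euclidean algorithm.
We get p₀ = 4, q₀ = -8.
Check: 21*4 + 9*-8 = 12 = 12 ✓

Step 3: Write the general solution.
p = 4 + (9/3)t = 4 + 3t
q = -8 - (21/3)t = -8 - 7t
for any integer t.

p = 4 + 3t, q = -8 - 7t for integer t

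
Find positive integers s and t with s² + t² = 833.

We need to find integers s, t > 0 such that s² + t² = 833.
Trying s = 7: t² = 833 - 7² = 833 - 49 = 784
t = 28
Check: 7² + 28² = 49 + 784 = 833 ✓

833 = 7² + 28²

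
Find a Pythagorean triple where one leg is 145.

We need the other leg and hypotenuse such that 145² + x² = c².
Take x = 408, c = 433: 145² + 408² = 21025 + 166464 = 187489 = 433² ✓
Triple: (145, 408, 433)

(145, 408, 433)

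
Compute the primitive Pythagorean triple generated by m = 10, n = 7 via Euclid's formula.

a = m² - n² = 10² - 7² = 100 - 49 = 51
b = 2mn = 2·10·7 = 140
c = m² + n² = 100 + 49 = 149
Verify: 51² + 140² = 2601 + 19600 = 22201 = 149² ✓

(51, 140, 149)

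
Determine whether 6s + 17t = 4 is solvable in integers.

Step 1: Compute gcd(6, 17).
gcd(6, 17) = 1

Step 2: Check divisibility.
Does 1 divide 4? 4 = 1 x 4, so yes.

By the theorem on linear Diophantine equations, 6s + 17t = 4 has integer solutions if and only if gcd(6, 17) divides 4. Since 1 | 4, solutions exist.

Yes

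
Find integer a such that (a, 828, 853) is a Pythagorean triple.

a² = c² - b² = 853² - 828² = 727609 - 685584 = 42025
a = sqrt(42025) = 205

205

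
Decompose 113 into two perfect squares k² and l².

We need to find integers k, l > 0 such that k² + l² = 113.
Trying k = 7: l² = 113 - 7² = 113 - 49 = 64
l = 8
Check: 7² + 8² = 49 + 64 = 113 ✓

113 = 7² + 8²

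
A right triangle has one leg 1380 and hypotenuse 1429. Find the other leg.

a² = c² - b² = 2042041 - 1904400 = 137641
a = 371

371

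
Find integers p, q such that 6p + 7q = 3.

Step 1: Check solvability.
gcd(6, 7) = 1
Since 1 divides 3, solutions exist.

Step 2: Apply extended Euclidean algorithm to find gcd.
We find integers such that 6*x0 + 7*y0 = 1

Step 3: Scale the particular solution.
Multiply by 3/1 = 3:
p = -3, q = 3

Step 4: Verify.
6*(-3) + 7*(3) = 3 = 3 ✓

p = -3, q = 3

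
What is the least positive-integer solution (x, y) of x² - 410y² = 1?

We seek the smallest positive integers (x, y) with x² - 410y² = 1, i.e., x² = 410y² + 1.
Try successive y values:
y = 1: x² = 410·1² + 1 = 411, not a perfect square
y = 2: x² = 410·2² + 1 = 1641, not a perfect square
y = 3: x² = 410·3² + 1 = 3691, not a perfect square
... continuing the search (or via continued fractions) ...
y = 4: x² = 410·4² + 1 = 6561, x = 81 ✓

Verify: 81² - 410·4² = 6561 - 6560 = 1 ✓

x = 81, y = 4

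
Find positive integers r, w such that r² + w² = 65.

Search for r with 65 - r² a perfect square.
r = 1: 65 - 1² = 65 - 1 = 64 = 8² ✓
So r = 1, w = 8.

r = 1, w = 8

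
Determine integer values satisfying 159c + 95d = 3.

Step 1: Check solvability.
gcd(159, 95) = 1
Since 1 divides 3, solutions exist.

Step 2: Apply extended Euclidean algorithm to find gcd.
We find integers such that 159*x0 + 95*y0 = 1

Step 3: Scale the particular solution.
Multiply by 3/1 = 3:
c = -138, d = 231

Step 4: Verify.
159*(-138) + 95*(231) = 3 = 3 ✓

c = -138, d = 231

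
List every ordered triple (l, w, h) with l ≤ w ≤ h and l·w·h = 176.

Iterate l from 1 to ⌊176^(1/3)⌋. For each l dividing 176, iterate w ≥ l with w dividing 176/l, and set h = 176/(l·w).
Triples found (9): (1×1×176), (1×2×88), (1×4×44), (1×8×22), (1×11×16), (2×2×44), (2×4×22), (2×8×11), (4×4×11)

(1×1×176), (1×2×88), (1×4×44), (1×8×22), (1×11×16), (2×2×44), (2×4×22), (2×8×11), (4×4×11)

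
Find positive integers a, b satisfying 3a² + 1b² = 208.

Try small values of a and check whether (208 - 3a²)/1 is a perfect square.
a = 8: 3·8² = 192, so 1b² = 208 - 192 = 16, giving b² = 16, b = 4.
Check: 3·8² + 1·4² = 192 + 16 = 208 ✓

a = 8, b = 4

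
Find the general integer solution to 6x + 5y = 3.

Step 1: Compute gcd(6, 5) = 1.
Since 1 divides 3, solutions exist.

Step 2: Find a particular solution using extended Euclidean algorithm.
We get x₀ = 3, y₀ = -3.
Check: 6*3 + 5*-3 = 3 = 3 ✓

Step 3: Write the general solution.
x = 3 + (5/1)t = 3 + 5t
y = -3 - (6/1)t = -3 - 6t
for any integer t.

x = 3 + 5t, y = -3 - 6t for integer t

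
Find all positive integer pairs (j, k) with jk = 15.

The positive divisors of 15 are: 1, 3, 5, 15.
Each divisor d gives the pair (d, 15/d):
(1, 15), (3, 5), (5, 3), (15, 1)

(1, 15), (3, 5), (5, 3), (15, 1)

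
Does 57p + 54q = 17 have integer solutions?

Step 1: Compute gcd(57, 54).
gcd(57, 54) = 3

Step 2: Check divisibility.
Does 3 divide 17? 17 = 3 x 5 + 2, so no.

By the theorem on linear Diophantine equations, 57p + 54q = 17 has integer solutions if and only if gcd(57, 54) divides 17. Since 3 does not divide 17, no solutions exist.

No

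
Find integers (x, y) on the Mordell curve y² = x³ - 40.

Try small integer x values and check whether x³ - 40 is a perfect square.
x = 14: x³ - 40 = 14³ - 40 = 2744 - 40 = 2704
Is 2704 a perfect square? 52² = 2704 ✓
So (x, y) = (14, -52) is a solution.

x = 14, y = -52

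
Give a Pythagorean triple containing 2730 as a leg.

We need the other leg and hypotenuse such that 2730² + x² = c².
Take x = 1360, c = 3050: 2730² + 1360² = 7452900 + 1849600 = 9302500 = 3050² ✓
Triple: (2730, 1360, 3050)

(2730, 1360, 3050)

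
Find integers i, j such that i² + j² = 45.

We need to find integers i, j > 0 such that i² + j² = 45.
Trying i = 3: j² = 45 - 3² = 45 - 9 = 36
j = 6
Check: 3² + 6² = 9 + 36 = 45 ✓

45 = 3² + 6²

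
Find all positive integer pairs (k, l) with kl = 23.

The positive divisors of 23 are: 1, 23.
Each divisor d gives the pair (d, 23/d):
(1, 23), (23, 1)

(1, 23), (23, 1)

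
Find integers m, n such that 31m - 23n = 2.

Step 1: Check solvability.
gcd(31, 23) = 1
Since 1 divides 2, solutions exist.

Step 2: Apply extended Euclidean algorithm to find gcd.
We find integers such that 31*x0 + 23*y0 = 1

Step 3: Scale the particular solution.
Multiply by 2/1 = 2:
m = 6, n = 8

Step 4: Verify.
31*(6) - 23*(8) = 2 = 2 ✓

m = 6, n = 8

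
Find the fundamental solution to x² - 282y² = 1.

We seek the smallest positive integers (x, y) with x² - 282y² = 1, i.e., x² = 282y² + 1.
Try successive y values:
y = 1: x² = 282·1² + 1 = 283, not a perfect square
y = 2: x² = 282·2² + 1 = 1129, not a perfect square
y = 3: x² = 282·3² + 1 = 2539, not a perfect square
... continuing the search (or via continued fractions) ...
y = 140: x² = 282·140² + 1 = 5527201, x = 2351 ✓

Verify: 2351² - 282·140² = 5527201 - 5527200 = 1 ✓

x = 2351, y = 140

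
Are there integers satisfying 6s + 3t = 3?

Step 1: Compute gcd(6, 3).
gcd(6, 3) = 3

Step 2: Check divisibility.
Does 3 divide 3? 3 = 3 x 1, so yes.

By the theorem on linear Diophantine equations, 6s + 3t = 3 has integer solutions if and only if gcd(6, 3) divides 3. Since 3 | 3, solutions exist.

Yes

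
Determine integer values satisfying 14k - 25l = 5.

Step 1: Check solvability.
gcd(14, 25) = 1
Since 1 divides 5, solutions exist.

Step 2: Apply extended Euclidean algorithm to find gcd.
We find integers such that 14*x0 + 25*y0 = 1

Step 3: Scale the particular solution.
Multiply by 5/1 = 5:
k = 45, l = 25

Step 4: Verify.
14*(45) - 25*(25) = 5 = 5 ✓

k = 45, l = 25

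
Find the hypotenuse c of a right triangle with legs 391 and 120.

c² = a² + b² = 391² + 120² = 152881 + 14400 = 167281
c = sqrt(167281) = 409

409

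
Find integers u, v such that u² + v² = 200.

We need to find integers u, v > 0 such that u² + v² = 200.
Trying u = 2: v² = 200 - 2² = 200 - 4 = 196
v = 14
Check: 2² + 14² = 4 + 196 = 200 ✓

200 = 2² + 14²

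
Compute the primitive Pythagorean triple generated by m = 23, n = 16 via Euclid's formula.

a = m² - n² = 23² - 16² = 529 - 256 = 273
b = 2mn = 2·23·16 = 736
c = m² + n² = 529 + 256 = 785
Verify: 273² + 736² = 74529 + 541696 = 616225 = 785² ✓

(273, 736, 785)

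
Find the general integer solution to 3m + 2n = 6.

Step 1: Compute gcd(3, 2) = 1.
Since 1 divides 6, solutions exist.

Step 2: Find a particular solution using extended Euclidean algorithm.
We get m₀ = 6, n₀ = -6.
Check: 3*6 + 2*-6 = 6 = 6 ✓

Step 3: Write the general solution.
m = 6 + (2/1)t = 6 + 2t
n = -6 - (3/1)t = -6 - 3t
for any integer t.

m = 6 + 2t, n = -6 - 3t for integer t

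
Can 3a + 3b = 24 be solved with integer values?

Step 1: Compute gcd(3, 3).
gcd(3, 3) = 3

Step 2: Check divisibility.
Does 3 divide 24? 24 = 3 x 8, so yes.

By the theorem on linear Diophantine equations, 3a + 3b = 24 has integer solutions if and only if gcd(3, 3) divides 24. Since 3 | 24, solutions exist.

Yes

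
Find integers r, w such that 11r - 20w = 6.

Step 1: Check solvability.
gcd(11, 20) = 1
Since 1 divides 6, solutions exist.

Step 2: Apply extended Euclidean algorithm to find gcd.
We find integers such that 11*x0 + 20*y0 = 1

Step 3: Scale the particular solution.
Multiply by 6/1 = 6:
r = -54, w = -30

Step 4: Verify.
11*(-54) - 20*(-30) = 6 = 6 ✓

r = -54, w = -30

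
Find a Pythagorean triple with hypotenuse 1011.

We need a² + b² = 1011² = 1022121.
Trying: 525² + 864² = 275625 + 746496 = 1022121 ✓

(525, 864, 1011)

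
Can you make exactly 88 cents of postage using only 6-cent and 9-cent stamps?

We need non-negative x, y with 6x + 9y = 88.
gcd(6, 9) = 3, and 3 does not divide 88.
No integer solutions exist, so certainly no non-negative ones.

No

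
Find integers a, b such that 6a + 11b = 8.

Step 1: Check solvability.
gcd(6, 11) = 1
Since 1 divides 8, solutions exist.

Step 2: Apply extended Euclidean algorithm to find gcd.
We find integers such that 6*x0 + 11*y0 = 1

Step 3: Scale the particular solution.
Multiply by 8/1 = 8:
a = 16, b = -8

Step 4: Verify.
6*(16) + 11*(-8) = 8 = 8 ✓

a = 16, b = -8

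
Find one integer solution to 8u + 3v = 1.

Step 1: Check solvability.
gcd(8, 3) = 1
Since 1 divides 1, solutions exist.

Step 2: Apply extended Euclidean algorithm to find gcd.
We find integers such that 8*x0 + 3*y0 = 1

Step 3: Scale the particular solution.
Multiply by 1/1 = 1:
u = -1, v = 3

Step 4: Verify.
8*(-1) + 3*(3) = 1 = 1 ✓

u = -1, v = 3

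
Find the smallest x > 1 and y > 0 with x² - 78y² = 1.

We seek the smallest positive integers (x, y) with x² - 78y² = 1, i.e., x² = 78y² + 1.
Try successive y values:
y = 1: x² = 78·1² + 1 = 79, not a perfect square
y = 2: x² = 78·2² + 1 = 313, not a perfect square
y = 3: x² = 78·3² + 1 = 703, not a perfect square
... continuing the search (or via continued fractions) ...
y = 6: x² = 78·6² + 1 = 2809, x = 53 ✓

Verify: 53² - 78·6² = 2809 - 2808 = 1 ✓

x = 53, y = 6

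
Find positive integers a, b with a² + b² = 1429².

We need a² + b² = 1429² = 2042041.
Trying: 371² + 1380² = 137641 + 1904400 = 2042041 ✓

(371, 1380, 1429)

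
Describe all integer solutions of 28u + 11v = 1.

Step 1: Compute gcd(28, 11) = 1.
Since 1 divides 1, solutions exist.

Step 2: Find a particular solution using extended Euclidean algorithm.
We get u₀ = 2, v₀ = -5.
Check: 28*2 + 11*-5 = 1 = 1 ✓

Step 3: Write the general solution.
u = 2 + (11/1)t = 2 + 11t
v = -5 - (28/1)t = -5 - 28t
for any integer t.

u = 2 + 11t, v = -5 - 28t for integer t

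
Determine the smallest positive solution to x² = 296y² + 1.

We seek the smallest positive integers (x, y) with x² - 296y² = 1, i.e., x² = 296y² + 1.
Try successive y values:
y = 1: x² = 296·1² + 1 = 297, not a perfect square
y = 2: x² = 296·2² + 1 = 1185, not a perfect square
y = 3: x² = 296·3² + 1 = 2665, not a perfect square
... continuing the search (or via continued fractions) ...
y = 215: x² = 296·215² + 1 = 13682601, x = 3699 ✓

Verify: 3699² - 296·215² = 13682601 - 13682600 = 1 ✓

x = 3699, y = 215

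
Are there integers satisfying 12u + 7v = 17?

Step 1: Compute gcd(12, 7).
gcd(12, 7) = 1

Step 2: Check divisibility.
Does 1 divide 17? 17 = 1 x 17, so yes.

By the theorem on linear Diophantine equations, 12u + 7v = 17 has integer solutions if and only if gcd(12, 7) divides 17. Since 1 | 17, solutions exist.

Yes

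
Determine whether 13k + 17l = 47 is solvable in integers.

Step 1: Compute gcd(13, 17).
gcd(13, 17) = 1

Step 2: Check divisibility.
Does 1 divide 47? 47 = 1 x 47, so yes.

By the theorem on linear Diophantine equations, 13k + 17l = 47 has integer solutions if and only if gcd(13, 17) divides 47. Since 1 | 47, solutions exist.

Yes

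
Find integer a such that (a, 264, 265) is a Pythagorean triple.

a² = c² - b² = 265² - 264² = 70225 - 69696 = 529
a = sqrt(529) = 23

23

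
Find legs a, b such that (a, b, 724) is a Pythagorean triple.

We need a² + b² = 724² = 524176.
Trying: 76² + 720² = 5776 + 518400 = 524176 ✓

(76, 720, 724)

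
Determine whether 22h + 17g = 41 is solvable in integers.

Step 1: Compute gcd(22, 17).
gcd(22, 17) = 1

Step 2: Check divisibility.
Does 1 divide 41? 41 = 1 x 41, so yes.

By the theorem on linear Diophantine equations, 22h + 17g = 41 has integer solutions if and only if gcd(22, 17) divides 41. Since 1 | 41, solutions exist.

Yes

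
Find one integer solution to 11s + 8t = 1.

Step 1: Check solvability.
gcd(11, 8) = 1
Since 1 divides 1, solutions exist.

Step 2: Apply extended Euclidean algorithm to find gcd.
We find integers such that 11*x0 + 8*y0 = 1

Step 3: Scale the particular solution.
Multiply by 1/1 = 1:
s = 3, t = -4

Step 4: Verify.
11*(3) + 8*(-4) = 1 = 1 ✓

s = 3, t = -4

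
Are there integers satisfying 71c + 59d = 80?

Step 1: Compute gcd(71, 59).
gcd(71, 59) = 1

Step 2: Check divisibility.
Does 1 divide 80? 80 = 1 x 80, so yes.

By the theorem on linear Diophantine equations, 71c + 59d = 80 has integer solutions if and only if gcd(71, 59) divides 80. Since 1 | 80, solutions exist.

Yes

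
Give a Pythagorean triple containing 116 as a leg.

We need the other leg and hypotenuse such that 116² + x² = c².
Take x = 837, c = 845: 116² + 837² = 13456 + 700569 = 714025 = 845² ✓
Triple: (837, 116, 845)

(837, 116, 845)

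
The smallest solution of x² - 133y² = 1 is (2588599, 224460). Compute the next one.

Solutions to x² - Dy² = 1 are generated by powers of (x₀ + y₀√D).
The next solution satisfies x₁ + y₁√133 = (x₀ + y₀√133)², giving:
x₁ = x₀² + 133y₀² = 2588599² + 133·224460² = 6700844782801 + 6700844782800 = 13401689565601
y₁ = 2x₀y₀ = 2·2588599·224460 = 1162073863080

Verify: 13401689565601² - 133·1162073863080² = 179605283212738720082491201 - 179605283212738720082491200 = 1 ✓

x = 13401689565601, y = 1162073863080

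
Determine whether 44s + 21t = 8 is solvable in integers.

Step 1: Compute gcd(44, 21).
gcd(44, 21) = 1

Step 2: Check divisibility.
Does 1 divide 8? 8 = 1 x 8, so yes.

By the theorem on linear Diophantine equations, 44s + 21t = 8 has integer solutions if and only if gcd(44, 21) divides 8. Since 1 | 8, solutions exist.

Yes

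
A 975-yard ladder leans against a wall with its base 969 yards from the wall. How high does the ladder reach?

The ladder, wall, and ground form a right triangle with hypotenuse 975 and one leg 969.
By the Pythagorean theorem: h² = 975² - 969² = 950625 - 938961 = 11664
h = √11664 = 108 yards

108 yards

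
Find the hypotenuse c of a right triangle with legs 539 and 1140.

c² = a² + b² = 539² + 1140² = 290521 + 1299600 = 1590121
c = sqrt(1590121) = 1261

1261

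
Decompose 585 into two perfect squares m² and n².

We need to find integers m, n > 0 such that m² + n² = 585.
Trying m = 3: n² = 585 - 3² = 585 - 9 = 576
n = 24
Check: 3² + 24² = 9 + 576 = 585 ✓

585 = 3² + 24²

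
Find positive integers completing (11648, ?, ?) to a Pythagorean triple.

We need the other leg and hypotenuse such that 11648² + x² = c².
Take x = 5880, c = 13048: 11648² + 5880² = 135675904 + 34574400 = 170250304 = 13048² ✓
Triple: (5880, 11648, 13048)

(5880, 11648, 13048)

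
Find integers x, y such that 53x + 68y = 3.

Step 1: Check solvability.
gcd(53, 68) = 1
Since 1 divides 3, solutions exist.

Step 2: Apply extended Euclidean algorithm to find gcd.
We find integers such that 53*x0 + 68*y0 = 1

Step 3: Scale the particular solution.
Multiply by 3/1 = 3:
x = 27, y = -21

Step 4: Verify.
53*(27) + 68*(-21) = 3 = 3 ✓

x = 27, y = -21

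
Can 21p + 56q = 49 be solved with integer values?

Step 1: Compute gcd(21, 56).
gcd(21, 56) = 7

Step 2: Check divisibility.
Does 7 divide 49? 49 = 7 x 7, so yes.

By the theorem on linear Diophantine equations, 21p + 56q = 49 has integer solutions if and only if gcd(21, 56) divides 49. Since 7 | 49, solutions exist.

Yes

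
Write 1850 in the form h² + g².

We need to find integers h, g > 0 such that h² + g² = 1850.
Trying h = 1: g² = 1850 - 1² = 1850 - 1 = 1849
g = 43
Check: 1² + 43² = 1 + 1849 = 1850 ✓

1850 = 1² + 43²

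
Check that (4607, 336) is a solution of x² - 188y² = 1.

Compute x² = 4607² = 21224449
Compute 188y² = 188·336² = 188·112896 = 21224448
x² - 188y² = 21224449 - 21224448 = 1
Since this equals 1, (4607, 336) is a solution.

Yes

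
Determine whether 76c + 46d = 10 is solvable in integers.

Step 1: Compute gcd(76, 46).
gcd(76, 46) = 2

Step 2: Check divisibility.
Does 2 divide 10? 10 = 2 x 5, so yes.

By the theorem on linear Diophantine equations, 76c + 46d = 10 has integer solutions if and only if gcd(76, 46) divides 10. Since 2 | 10, solutions exist.

Yes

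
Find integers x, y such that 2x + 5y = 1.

Step 1: Check solvability.
gcd(2, 5) = 1
Since 1 divides 1, solutions exist.

Step 2: Apply extended Euclidean algorithm to find gcd.
We find integers such that 2*x0 + 5*y0 = 1

Step 3: Scale the particular solution.
Multiply by 1/1 = 1:
x = -2, y = 1

Step 4: Verify.
2*(-2) + 5*(1) = 1 = 1 ✓

x = -2, y = 1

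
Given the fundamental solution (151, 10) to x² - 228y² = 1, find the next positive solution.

Solutions to x² - Dy² = 1 are generated by powers of (x₀ + y₀√D).
The next solution satisfies x₁ + y₁√228 = (x₀ + y₀√228)², giving:
x₁ = x₀² + 228y₀² = 151² + 228·10² = 22801 + 22800 = 45601
y₁ = 2x₀y₀ = 2·151·10 = 3020

Verify: 45601² - 228·3020² = 2079451201 - 2079451200 = 1 ✓

x = 45601, y = 3020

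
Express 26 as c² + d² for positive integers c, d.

We need to find integers c, d > 0 such that c² + d² = 26.
Trying c = 1: d² = 26 - 1² = 26 - 1 = 25
d = 5
Check: 1² + 5² = 1 + 25 = 26 ✓

26 = 1² + 5²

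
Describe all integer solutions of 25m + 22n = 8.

Step 1: Compute gcd(25, 22) = 1.
Since 1 divides 8, solutions exist.

Step 2: Find a particular solution using extended Euclidean algorithm.
We get m₀ = -56, n₀ = 64.
Check: 25*-56 + 22*64 = 8 = 8 ✓

Step 3: Write the general solution.
m = -56 + (22/1)t = -56 + 22t
n = 64 - (25/1)t = 64 - 25t
for any integer t.

m = -56 + 22t, n = 64 - 25t for integer t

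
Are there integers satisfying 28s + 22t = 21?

Step 1: Compute gcd(28, 22).
gcd(28, 22) = 2

Step 2: Check divisibility.
Does 2 divide 21? 21 = 2 x 10 + 1, so no.

By the theorem on linear Diophantine equations, 28s + 22t = 21 has integer solutions if and only if gcd(28, 22) divides 21. Since 2 does not divide 21, no solutions exist.

No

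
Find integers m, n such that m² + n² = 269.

We need to find integers m, n > 0 such that m² + n² = 269.
Trying m = 10: n² = 269 - 10² = 269 - 100 = 169
n = 13
Check: 10² + 13² = 100 + 169 = 269 ✓

269 = 10² + 13²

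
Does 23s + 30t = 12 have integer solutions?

Step 1: Compute gcd(23, 30).
gcd(23, 30) = 1

Step 2: Check divisibility.
Does 1 divide 12? 12 = 1 x 12, so yes.

By the theorem on linear Diophantine equations, 23s + 30t = 12 has integer solutions if and only if gcd(23, 30) divides 12. Since 1 | 12, solutions exist.

Yes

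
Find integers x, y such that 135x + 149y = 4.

Step 1: Check solvability.
gcd(135, 149) = 1
Since 1 divides 4, solutions exist.

Step 2: Apply extended Euclidean algorithm to find gcd.
We find integers such that 135*x0 + 149*y0 = 1

Step 3: Scale the particular solution.
Multiply by 4/1 = 4:
x = -128, y = 116

Step 4: Verify.
135*(-128) + 149*(116) = 4 = 4 ✓

x = -128, y = 116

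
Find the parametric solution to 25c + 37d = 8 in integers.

Step 1: Compute gcd(25, 37) = 1.
Since 1 divides 8, solutions exist.

Step 2: Find a particular solution using extended Euclidean algorithm.
We get c₀ = 24, d₀ = -16.
Check: 25*24 + 37*-16 = 8 = 8 ✓

Step 3: Write the general solution.
c = 24 + (37/1)t = 24 + 37t
d = -16 - (25/1)t = -16 - 25t
for any integer t.

c = 24 + 37t, d = -16 - 25t for integer t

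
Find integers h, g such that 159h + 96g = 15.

Step 1: Check solvability.
gcd(159, 96) = 3
Since 3 divides 15, solutions exist.

Step 2: Apply extended Euclidean algorithm to find gcd.
We find integers such that 159*x0 + 96*y0 = 3

Step 3: Scale the particular solution.
Multiply by 15/3 = 5:
h = -15, g = 25

Step 4: Verify.
159*(-15) + 96*(25) = 15 = 15 ✓

h = -15, g = 25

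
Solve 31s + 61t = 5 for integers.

Step 1: Check solvability.
gcd(31, 61) = 1
Since 1 divides 5, solutions exist.

Step 2: Apply extended Euclidean algorithm to find gcd.
We find integers such that 31*x0 + 61*y0 = 1

Step 3: Scale the particular solution.
Multiply by 5/1 = 5:
s = 10, t = -5

Step 4: Verify.
31*(10) + 61*(-5) = 5 = 5 ✓

s = 10, t = -5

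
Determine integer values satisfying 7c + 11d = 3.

Step 1: Check solvability.
gcd(7, 11) = 1
Since 1 divides 3, solutions exist.

Step 2: Apply extended Euclidean algorithm to find gcd.
We find integers such that 7*x0 + 11*y0 = 1

Step 3: Scale the particular solution.
Multiply by 3/1 = 3:
c = -9, d = 6

Step 4: Verify.
7*(-9) + 11*(6) = 3 = 3 ✓

c = -9, d = 6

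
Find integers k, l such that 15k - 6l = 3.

Step 1: Check solvability.
gcd(15, 6) = 3
Since 3 divides 3, solutions exist.

Step 2: Apply extended Euclidean algorithm to find gcd.
We find integers such that 15*x0 + 6*y0 = 3

Step 3: Scale the particular solution.
Multiply by 3/3 = 1:
k = 1, l = 2

Step 4: Verify.
15*(1) - 6*(2) = 3 = 3 ✓

k = 1, l = 2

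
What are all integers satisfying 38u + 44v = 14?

Step 1: Compute gcd(38, 44) = 2.
Since 2 divides 14, solutions exist.

Step 2: Find a particular solution using extended Euclidean algorithm.
We get u₀ = 49, v₀ = -42.
Check: 38*49 + 44*-42 = 14 = 14 ✓

Step 3: Write the general solution.
u = 49 + (44/2)t = 49 + 22t
v = -42 - (38/2)t = -42 - 19t
for any integer t.

u = 49 + 22t, v = -42 - 19t for integer t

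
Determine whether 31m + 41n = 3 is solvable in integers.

Step 1: Compute gcd(31, 41).
gcd(31, 41) = 1

Step 2: Check divisibility.
Does 1 divide 3? 3 = 1 x 3, so yes.

By the theorem on linear Diophantine equations, 31m + 41n = 3 has integer solutions if and only if gcd(31, 41) divides 3. Since 1 | 3, solutions exist.

Yes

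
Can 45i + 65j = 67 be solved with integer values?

Step 1: Compute gcd(45, 65).
gcd(45, 65) = 5

Step 2: Check divisibility.
Does 5 divide 67? 67 = 5 x 13 + 2, so no.

By the theorem on linear Diophantine equations, 45i + 65j = 67 has integer solutions if and only if gcd(45, 65) divides 67. Since 5 does not divide 67, no solutions exist.

No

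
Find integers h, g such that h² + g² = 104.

We need to find integers h, g > 0 such that h² + g² = 104.
Trying h = 2: g² = 104 - 2² = 104 - 4 = 100
g = 10
Check: 2² + 10² = 4 + 100 = 104 ✓

104 = 2² + 10²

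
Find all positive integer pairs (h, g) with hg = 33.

The positive divisors of 33 are: 1, 3, 11, 33.
Each divisor d gives the pair (d, 33/d):
(1, 33), (3, 11), (11, 3), (33, 1)

(1, 33), (3, 11), (11, 3), (33, 1)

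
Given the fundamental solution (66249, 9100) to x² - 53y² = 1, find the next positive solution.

Solutions to x² - Dy² = 1 are generated by powers of (x₀ + y₀√D).
The next solution satisfies x₁ + y₁√53 = (x₀ + y₀√53)², giving:
x₁ = x₀² + 53y₀² = 66249² + 53·9100² = 4388930001 + 4388930000 = 8777860001
y₁ = 2x₀y₀ = 2·66249·9100 = 1205731800

Verify: 8777860001² - 53·1205731800² = 77050826197155720001 - 77050826197155720000 = 1 ✓

x = 8777860001, y = 1205731800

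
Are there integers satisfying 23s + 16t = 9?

Step 1: Compute gcd(23, 16).
gcd(23, 16) = 1

Step 2: Check divisibility.
Does 1 divide 9? 9 = 1 x 9, so yes.

By the theorem on linear Diophantine equations, 23s + 16t = 9 has integer solutions if and only if gcd(23, 16) divides 9. Since 1 | 9, solutions exist.

Yes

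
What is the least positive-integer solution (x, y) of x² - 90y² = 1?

We seek the smallest positive integers (x, y) with x² - 90y² = 1, i.e., x² = 90y² + 1.
Try successive y values:
y = 1: x² = 90·1² + 1 = 91, not a perfect square
y = 2: x² = 90·2² + 1 = 361, x = 19 ✓

Verify: 19² - 90·2² = 361 - 360 = 1 ✓

x = 19, y = 2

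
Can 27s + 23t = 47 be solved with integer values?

Step 1: Compute gcd(27, 23).
gcd(27, 23) = 1

Step 2: Check divisibility.
Does 1 divide 47? 47 = 1 x 47, so yes.

By the theorem on linear Diophantine equations, 27s + 23t = 47 has integer solutions if and only if gcd(27, 23) divides 47. Since 1 | 47, solutions exist.

Yes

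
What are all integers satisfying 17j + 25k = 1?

Step 1: Compute gcd(17, 25) = 1.
Since 1 divides 1, solutions exist.

Step 2: Find a particular solution using extended Euclidean algorithm.
We get j₀ = 3, k₀ = -2.
Check: 17*3 + 25*-2 = 1 = 1 ✓

Step 3: Write the general solution.
j = 3 + (25/1)t = 3 + 25t
k = -2 - (17/1)t = -2 - 17t
for any integer t.

j = 3 + 25t, k = -2 - 17t for integer t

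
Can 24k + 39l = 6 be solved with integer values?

Step 1: Compute gcd(24, 39).
gcd(24, 39) = 3

Step 2: Check divisibility.
Does 3 divide 6? 6 = 3 x 2, so yes.

By the theorem on linear Diophantine equations, 24k + 39l = 6 has integer solutions if and only if gcd(24, 39) divides 6. Since 3 | 6, solutions exist.

Yes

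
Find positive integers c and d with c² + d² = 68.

We need to find integers c, d > 0 such that c² + d² = 68.
Trying c = 2: d² = 68 - 2² = 68 - 4 = 64
d = 8
Check: 2² + 8² = 4 + 64 = 68 ✓

68 = 2² + 8²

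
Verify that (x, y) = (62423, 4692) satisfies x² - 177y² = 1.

Compute x² = 62423² = 3896630929
Compute 177y² = 177·4692² = 177·22014864 = 3896630928
x² - 177y² = 3896630929 - 3896630928 = 1
Since this equals 1, (62423, 4692) is a solution.

Yes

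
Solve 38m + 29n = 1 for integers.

Step 1: Check solvability.
gcd(38, 29) = 1
Since 1 divides 1, solutions exist.

Step 2: Apply extended Euclidean algorithm to find gcd.
We find integers such that 38*x0 + 29*y0 = 1

Step 3: Scale the particular solution.
Multiply by 1/1 = 1:
m = 13, n = -17

Step 4: Verify.
38*(13) + 29*(-17) = 1 = 1 ✓

m = 13, n = -17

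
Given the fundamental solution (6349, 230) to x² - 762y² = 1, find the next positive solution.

Solutions to x² - Dy² = 1 are generated by powers of (x₀ + y₀√D).
The next solution satisfies x₁ + y₁√762 = (x₀ + y₀√762)², giving:
x₁ = x₀² + 762y₀² = 6349² + 762·230² = 40309801 + 40309800 = 80619601
y₁ = 2x₀y₀ = 2·6349·230 = 2920540

Verify: 80619601² - 762·2920540² = 6499520065399201 - 6499520065399200 = 1 ✓

x = 80619601, y = 2920540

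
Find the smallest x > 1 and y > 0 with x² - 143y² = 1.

We seek the smallest positive integers (x, y) with x² - 143y² = 1, i.e., x² = 143y² + 1.
Try successive y values:
y = 1: x² = 143·1² + 1 = 144, x = 12 ✓

Verify: 12² - 143·1² = 144 - 143 = 1 ✓

x = 12, y = 1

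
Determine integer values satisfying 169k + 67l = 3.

Step 1: Check solvability.
gcd(169, 67) = 1
Since 1 divides 3, solutions exist.

Step 2: Apply extended Euclidean algorithm to find gcd.
We find integers such that 169*x0 + 67*y0 = 1

Step 3: Scale the particular solution.
Multiply by 3/1 = 3:
k = 69, l = -174

Step 4: Verify.
169*(69) + 67*(-174) = 3 = 3 ✓

k = 69, l = -174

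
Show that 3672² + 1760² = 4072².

Compute a² + b² = 3672² + 1760² = 13483584 + 3097600 = 16581184
Compute c² = 4072² = 16581184
Since 16581184 = 16581184, confirmed.

Yes, it is a Pythagorean triple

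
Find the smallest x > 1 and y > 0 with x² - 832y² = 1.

We seek the smallest positive integers (x, y) with x² - 832y² = 1, i.e., x² = 832y² + 1.
Try successive y values:
y = 1: x² = 832·1² + 1 = 833, not a perfect square
y = 2: x² = 832·2² + 1 = 3329, not a perfect square
y = 3: x² = 832·3² + 1 = 7489, not a perfect square
... continuing the search (or via continued fractions) ...
y = 29205: x² = 832·29205² + 1 = 709639444801, x = 842401 ✓

Verify: 842401² - 832·29205² = 709639444801 - 709639444800 = 1 ✓

x = 842401, y = 29205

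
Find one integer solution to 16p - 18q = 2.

Step 1: Check solvability.
gcd(16, 18) = 2
Since 2 divides 2, solutions exist.

Step 2: Apply extended Euclidean algorithm to find gcd.
We find integers such that 16*x0 + 18*y0 = 2

Step 3: Scale the particular solution.
Multiply by 2/2 = 1:
p = -1, q = -1

Step 4: Verify.
16*(-1) - 18*(-1) = 2 = 2 ✓

p = -1, q = -1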